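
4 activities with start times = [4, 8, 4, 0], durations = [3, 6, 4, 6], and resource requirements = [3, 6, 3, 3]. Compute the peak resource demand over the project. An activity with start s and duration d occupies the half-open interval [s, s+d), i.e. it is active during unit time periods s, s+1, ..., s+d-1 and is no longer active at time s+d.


Each activity i is active on [start_i, start_i + duration_i).
Compute total resource usage per time slot:
  t=0: active resources = [3], total = 3
  t=1: active resources = [3], total = 3
  t=2: active resources = [3], total = 3
  t=3: active resources = [3], total = 3
  t=4: active resources = [3, 3, 3], total = 9
  t=5: active resources = [3, 3, 3], total = 9
  t=6: active resources = [3, 3], total = 6
  t=7: active resources = [3], total = 3
  t=8: active resources = [6], total = 6
  t=9: active resources = [6], total = 6
  t=10: active resources = [6], total = 6
  t=11: active resources = [6], total = 6
  t=12: active resources = [6], total = 6
  t=13: active resources = [6], total = 6
Peak resource demand = 9

9


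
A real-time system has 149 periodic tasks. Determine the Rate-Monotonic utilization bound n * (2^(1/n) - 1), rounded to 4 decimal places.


Compute 2^(1/149) = 1.0046628318
Subtract 1: 1.0046628318 - 1 = 0.0046628318
Multiply by n: 149 * 0.0046628318 = 0.6947619382
Round to 4 dp: 0.6948

0.6948


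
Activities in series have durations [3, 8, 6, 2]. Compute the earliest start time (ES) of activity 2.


Activity 2 starts after activities 1 through 1 complete.
Predecessor durations: [3]
ES = 3 = 3

3


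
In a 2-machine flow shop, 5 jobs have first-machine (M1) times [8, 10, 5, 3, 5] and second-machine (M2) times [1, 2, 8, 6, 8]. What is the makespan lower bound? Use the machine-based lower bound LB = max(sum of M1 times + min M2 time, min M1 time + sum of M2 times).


LB1 = sum(M1 times) + min(M2 times) = 31 + 1 = 32
LB2 = min(M1 times) + sum(M2 times) = 3 + 25 = 28
Lower bound = max(LB1, LB2) = max(32, 28) = 32

32


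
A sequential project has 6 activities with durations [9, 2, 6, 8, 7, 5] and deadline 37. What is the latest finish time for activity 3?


LF(activity 3) = deadline - sum of successor durations
Successors: activities 4 through 6 with durations [8, 7, 5]
Sum of successor durations = 20
LF = 37 - 20 = 17

17


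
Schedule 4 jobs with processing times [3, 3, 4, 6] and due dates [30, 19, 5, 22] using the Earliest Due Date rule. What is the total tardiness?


Sort by due date (EDD order): [(4, 5), (3, 19), (6, 22), (3, 30)]
Compute completion times and tardiness:
  Job 1: p=4, d=5, C=4, tardiness=max(0,4-5)=0
  Job 2: p=3, d=19, C=7, tardiness=max(0,7-19)=0
  Job 3: p=6, d=22, C=13, tardiness=max(0,13-22)=0
  Job 4: p=3, d=30, C=16, tardiness=max(0,16-30)=0
Total tardiness = 0

0


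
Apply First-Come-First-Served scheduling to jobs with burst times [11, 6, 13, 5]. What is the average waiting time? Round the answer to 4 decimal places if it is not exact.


FCFS order (as given): [11, 6, 13, 5]
Waiting times:
  Job 1: wait = 0
  Job 2: wait = 11
  Job 3: wait = 17
  Job 4: wait = 30
Sum of waiting times = 58
Average waiting time = 58/4 = 14.5

14.5


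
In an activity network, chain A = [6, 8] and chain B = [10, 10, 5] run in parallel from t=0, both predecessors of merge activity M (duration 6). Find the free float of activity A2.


ES(A2) = sum of predecessors on chain A = 6
EF(A2) = ES + duration = 6 + 8 = 14
Successor of A2 is M. ES(M) = max(sum(A), sum(B)) = max(14, 25) = 25
Free float = ES(successor) - EF(current) = 25 - 14 = 11

11


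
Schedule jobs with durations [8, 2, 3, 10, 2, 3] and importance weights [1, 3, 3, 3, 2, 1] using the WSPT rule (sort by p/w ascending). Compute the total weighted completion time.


Compute p/w ratios and sort ascending (WSPT): [(2, 3), (3, 3), (2, 2), (3, 1), (10, 3), (8, 1)]
Compute weighted completion times:
  Job (p=2,w=3): C=2, w*C=3*2=6
  Job (p=3,w=3): C=5, w*C=3*5=15
  Job (p=2,w=2): C=7, w*C=2*7=14
  Job (p=3,w=1): C=10, w*C=1*10=10
  Job (p=10,w=3): C=20, w*C=3*20=60
  Job (p=8,w=1): C=28, w*C=1*28=28
Total weighted completion time = 133

133


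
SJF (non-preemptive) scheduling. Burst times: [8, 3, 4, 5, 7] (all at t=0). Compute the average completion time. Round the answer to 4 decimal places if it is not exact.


SJF order (ascending): [3, 4, 5, 7, 8]
Completion times:
  Job 1: burst=3, C=3
  Job 2: burst=4, C=7
  Job 3: burst=5, C=12
  Job 4: burst=7, C=19
  Job 5: burst=8, C=27
Average completion = 68/5 = 13.6

13.6


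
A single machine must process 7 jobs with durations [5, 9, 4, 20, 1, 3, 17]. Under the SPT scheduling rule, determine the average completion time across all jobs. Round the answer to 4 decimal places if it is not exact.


Sort jobs by processing time (SPT order): [1, 3, 4, 5, 9, 17, 20]
Compute completion times sequentially:
  Job 1: processing = 1, completes at 1
  Job 2: processing = 3, completes at 4
  Job 3: processing = 4, completes at 8
  Job 4: processing = 5, completes at 13
  Job 5: processing = 9, completes at 22
  Job 6: processing = 17, completes at 39
  Job 7: processing = 20, completes at 59
Sum of completion times = 146
Average completion time = 146/7 = 20.8571

20.8571


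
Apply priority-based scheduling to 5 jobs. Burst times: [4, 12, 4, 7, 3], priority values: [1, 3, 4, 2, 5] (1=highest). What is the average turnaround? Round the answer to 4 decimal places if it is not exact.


Sort by priority (ascending = highest first):
Order: [(1, 4), (2, 7), (3, 12), (4, 4), (5, 3)]
Completion times:
  Priority 1, burst=4, C=4
  Priority 2, burst=7, C=11
  Priority 3, burst=12, C=23
  Priority 4, burst=4, C=27
  Priority 5, burst=3, C=30
Average turnaround = 95/5 = 19.0

19.0


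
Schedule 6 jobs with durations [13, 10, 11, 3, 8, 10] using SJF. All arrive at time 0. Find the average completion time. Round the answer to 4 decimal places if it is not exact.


SJF order (ascending): [3, 8, 10, 10, 11, 13]
Completion times:
  Job 1: burst=3, C=3
  Job 2: burst=8, C=11
  Job 3: burst=10, C=21
  Job 4: burst=10, C=31
  Job 5: burst=11, C=42
  Job 6: burst=13, C=55
Average completion = 163/6 = 27.1667

27.1667


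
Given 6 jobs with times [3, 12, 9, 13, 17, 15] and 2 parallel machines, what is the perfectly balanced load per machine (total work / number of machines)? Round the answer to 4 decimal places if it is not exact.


Total processing time = 3 + 12 + 9 + 13 + 17 + 15 = 69
Number of machines = 2
Ideal balanced load = 69 / 2 = 34.5

34.5


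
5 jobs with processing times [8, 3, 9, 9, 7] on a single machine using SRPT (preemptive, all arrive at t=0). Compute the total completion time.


Since all jobs arrive at t=0, SRPT equals SPT ordering.
SPT order: [3, 7, 8, 9, 9]
Completion times:
  Job 1: p=3, C=3
  Job 2: p=7, C=10
  Job 3: p=8, C=18
  Job 4: p=9, C=27
  Job 5: p=9, C=36
Total completion time = 3 + 10 + 18 + 27 + 36 = 94

94


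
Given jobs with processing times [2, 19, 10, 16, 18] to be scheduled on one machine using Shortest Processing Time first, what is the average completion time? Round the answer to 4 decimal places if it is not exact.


Sort jobs by processing time (SPT order): [2, 10, 16, 18, 19]
Compute completion times sequentially:
  Job 1: processing = 2, completes at 2
  Job 2: processing = 10, completes at 12
  Job 3: processing = 16, completes at 28
  Job 4: processing = 18, completes at 46
  Job 5: processing = 19, completes at 65
Sum of completion times = 153
Average completion time = 153/5 = 30.6

30.6


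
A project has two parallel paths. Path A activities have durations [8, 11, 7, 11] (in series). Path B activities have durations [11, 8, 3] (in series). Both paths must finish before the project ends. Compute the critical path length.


Path A total = 8 + 11 + 7 + 11 = 37
Path B total = 11 + 8 + 3 = 22
Critical path = longest path = max(37, 22) = 37

37


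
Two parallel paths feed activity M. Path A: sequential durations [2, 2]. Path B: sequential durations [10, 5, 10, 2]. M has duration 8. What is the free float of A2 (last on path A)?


ES(A2) = sum of predecessors on chain A = 2
EF(A2) = ES + duration = 2 + 2 = 4
Successor of A2 is M. ES(M) = max(sum(A), sum(B)) = max(4, 27) = 27
Free float = ES(successor) - EF(current) = 27 - 4 = 23

23


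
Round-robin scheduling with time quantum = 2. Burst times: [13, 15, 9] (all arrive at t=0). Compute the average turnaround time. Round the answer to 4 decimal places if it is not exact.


Time quantum = 2
Execution trace:
  J1 runs 2 units, time = 2
  J2 runs 2 units, time = 4
  J3 runs 2 units, time = 6
  J1 runs 2 units, time = 8
  J2 runs 2 units, time = 10
  J3 runs 2 units, time = 12
  J1 runs 2 units, time = 14
  J2 runs 2 units, time = 16
  J3 runs 2 units, time = 18
  J1 runs 2 units, time = 20
  J2 runs 2 units, time = 22
  J3 runs 2 units, time = 24
  J1 runs 2 units, time = 26
  J2 runs 2 units, time = 28
  J3 runs 1 units, time = 29
  J1 runs 2 units, time = 31
  J2 runs 2 units, time = 33
  J1 runs 1 units, time = 34
  J2 runs 2 units, time = 36
  J2 runs 1 units, time = 37
Finish times: [34, 37, 29]
Average turnaround = 100/3 = 33.3333

33.3333


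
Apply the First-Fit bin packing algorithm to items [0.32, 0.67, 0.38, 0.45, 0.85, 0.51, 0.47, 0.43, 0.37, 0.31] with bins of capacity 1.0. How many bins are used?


Place items sequentially using First-Fit:
  Item 0.32 -> new Bin 1
  Item 0.67 -> Bin 1 (now 0.99)
  Item 0.38 -> new Bin 2
  Item 0.45 -> Bin 2 (now 0.83)
  Item 0.85 -> new Bin 3
  Item 0.51 -> new Bin 4
  Item 0.47 -> Bin 4 (now 0.98)
  Item 0.43 -> new Bin 5
  Item 0.37 -> Bin 5 (now 0.8)
  Item 0.31 -> new Bin 6
Total bins used = 6

6


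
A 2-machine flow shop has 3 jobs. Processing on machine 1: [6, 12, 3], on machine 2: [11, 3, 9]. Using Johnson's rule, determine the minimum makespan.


Apply Johnson's rule:
  Group 1 (a <= b): [(3, 3, 9), (1, 6, 11)]
  Group 2 (a > b): [(2, 12, 3)]
Optimal job order: [3, 1, 2]
Schedule:
  Job 3: M1 done at 3, M2 done at 12
  Job 1: M1 done at 9, M2 done at 23
  Job 2: M1 done at 21, M2 done at 26
Makespan = 26

26


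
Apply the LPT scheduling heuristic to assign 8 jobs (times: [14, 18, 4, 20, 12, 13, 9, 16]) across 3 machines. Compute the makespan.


Sort jobs in decreasing order (LPT): [20, 18, 16, 14, 13, 12, 9, 4]
Assign each job to the least loaded machine:
  Machine 1: jobs [20, 12], load = 32
  Machine 2: jobs [18, 13, 4], load = 35
  Machine 3: jobs [16, 14, 9], load = 39
Makespan = max load = 39

39


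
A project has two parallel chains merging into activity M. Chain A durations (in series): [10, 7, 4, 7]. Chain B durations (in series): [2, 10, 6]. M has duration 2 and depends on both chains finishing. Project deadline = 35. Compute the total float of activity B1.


Forward pass: ES(B1) = sum of predecessors on chain B = 0
EF = ES + duration = 0 + 2 = 2
Backward pass: LF(M) = deadline = 35; LS(M) = 35 - 2 = 33
LF(B1) = LS(M) - sum(successors on chain B) = 33 - 16 = 17
LS = LF - duration = 17 - 2 = 15
Total float = LS - ES = 15 - 0 = 15

15


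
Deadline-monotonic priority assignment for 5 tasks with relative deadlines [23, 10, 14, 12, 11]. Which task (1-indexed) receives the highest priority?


Sort tasks by relative deadline (ascending):
  Task 2: deadline = 10
  Task 5: deadline = 11
  Task 4: deadline = 12
  Task 3: deadline = 14
  Task 1: deadline = 23
Priority order (highest first): [2, 5, 4, 3, 1]
Highest priority task = 2

2


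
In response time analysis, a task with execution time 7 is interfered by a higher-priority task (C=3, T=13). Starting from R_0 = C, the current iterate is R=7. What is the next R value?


R_next = C + ceil(R_prev / T_hp) * C_hp
ceil(7 / 13) = ceil(0.5385) = 1
Interference = 1 * 3 = 3
R_next = 7 + 3 = 10

10


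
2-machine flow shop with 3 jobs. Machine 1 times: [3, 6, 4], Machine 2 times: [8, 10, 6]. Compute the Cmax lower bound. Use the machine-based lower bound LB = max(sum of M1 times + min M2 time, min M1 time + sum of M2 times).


LB1 = sum(M1 times) + min(M2 times) = 13 + 6 = 19
LB2 = min(M1 times) + sum(M2 times) = 3 + 24 = 27
Lower bound = max(LB1, LB2) = max(19, 27) = 27

27


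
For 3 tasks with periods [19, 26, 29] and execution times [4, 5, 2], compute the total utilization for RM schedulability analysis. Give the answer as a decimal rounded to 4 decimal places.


Compute individual utilizations (exact fractions):
  Task 1: C/T = 4/19 (approx. 0.2105)
  Task 2: C/T = 5/26 (approx. 0.1923)
  Task 3: C/T = 2/29 (approx. 0.069)
Total utilization U = 4/19 + 5/26 + 2/29 = 6759/14326
Rounded to 4 decimal places: U = 0.4718
RM (Liu & Layland) bound for 3 tasks = 0.779763; compare with U = 6759/14326 (approx. 0.471800)
U <= bound, so schedulable by RM sufficient condition.

0.4718


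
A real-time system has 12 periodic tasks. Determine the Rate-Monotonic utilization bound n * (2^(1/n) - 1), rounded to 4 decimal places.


Compute 2^(1/12) = 1.0594630944
Subtract 1: 1.0594630944 - 1 = 0.0594630944
Multiply by n: 12 * 0.0594630944 = 0.7135571328
Round to 4 dp: 0.7136

0.7136


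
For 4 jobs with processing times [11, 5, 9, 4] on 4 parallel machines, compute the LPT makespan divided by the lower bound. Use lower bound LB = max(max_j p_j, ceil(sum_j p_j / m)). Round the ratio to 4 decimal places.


LPT order: [11, 9, 5, 4]
Machine loads after assignment: [11, 9, 5, 4]
LPT makespan = 11
Lower bound = max(max_job, ceil(total/4)) = max(11, 8) = 11
Ratio = 11 / 11 = 1.0

1.0


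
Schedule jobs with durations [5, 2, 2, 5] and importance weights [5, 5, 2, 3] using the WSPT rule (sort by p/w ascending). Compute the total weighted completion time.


Compute p/w ratios and sort ascending (WSPT): [(2, 5), (5, 5), (2, 2), (5, 3)]
Compute weighted completion times:
  Job (p=2,w=5): C=2, w*C=5*2=10
  Job (p=5,w=5): C=7, w*C=5*7=35
  Job (p=2,w=2): C=9, w*C=2*9=18
  Job (p=5,w=3): C=14, w*C=3*14=42
Total weighted completion time = 105

105


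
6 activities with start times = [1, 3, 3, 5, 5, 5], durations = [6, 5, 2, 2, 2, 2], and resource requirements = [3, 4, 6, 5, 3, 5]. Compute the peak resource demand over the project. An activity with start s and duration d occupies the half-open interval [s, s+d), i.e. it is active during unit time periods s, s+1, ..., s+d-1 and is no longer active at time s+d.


Each activity i is active on [start_i, start_i + duration_i).
Compute total resource usage per time slot:
  t=0: active resources = [], total = 0
  t=1: active resources = [3], total = 3
  t=2: active resources = [3], total = 3
  t=3: active resources = [3, 4, 6], total = 13
  t=4: active resources = [3, 4, 6], total = 13
  t=5: active resources = [3, 4, 5, 3, 5], total = 20
  t=6: active resources = [3, 4, 5, 3, 5], total = 20
  t=7: active resources = [4], total = 4
Peak resource demand = 20

20


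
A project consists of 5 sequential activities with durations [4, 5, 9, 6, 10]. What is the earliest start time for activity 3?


Activity 3 starts after activities 1 through 2 complete.
Predecessor durations: [4, 5]
ES = 4 + 5 = 9

9


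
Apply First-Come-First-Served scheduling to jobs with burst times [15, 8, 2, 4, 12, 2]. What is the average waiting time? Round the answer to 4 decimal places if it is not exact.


FCFS order (as given): [15, 8, 2, 4, 12, 2]
Waiting times:
  Job 1: wait = 0
  Job 2: wait = 15
  Job 3: wait = 23
  Job 4: wait = 25
  Job 5: wait = 29
  Job 6: wait = 41
Sum of waiting times = 133
Average waiting time = 133/6 = 22.1667

22.1667


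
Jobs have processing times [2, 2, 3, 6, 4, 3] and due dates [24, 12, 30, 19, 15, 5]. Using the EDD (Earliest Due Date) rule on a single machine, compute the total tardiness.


Sort by due date (EDD order): [(3, 5), (2, 12), (4, 15), (6, 19), (2, 24), (3, 30)]
Compute completion times and tardiness:
  Job 1: p=3, d=5, C=3, tardiness=max(0,3-5)=0
  Job 2: p=2, d=12, C=5, tardiness=max(0,5-12)=0
  Job 3: p=4, d=15, C=9, tardiness=max(0,9-15)=0
  Job 4: p=6, d=19, C=15, tardiness=max(0,15-19)=0
  Job 5: p=2, d=24, C=17, tardiness=max(0,17-24)=0
  Job 6: p=3, d=30, C=20, tardiness=max(0,20-30)=0
Total tardiness = 0

0


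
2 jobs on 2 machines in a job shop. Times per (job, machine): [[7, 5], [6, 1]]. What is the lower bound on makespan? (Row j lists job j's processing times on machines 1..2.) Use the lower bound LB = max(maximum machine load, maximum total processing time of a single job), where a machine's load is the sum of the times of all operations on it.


Machine loads:
  Machine 1: 7 + 6 = 13
  Machine 2: 5 + 1 = 6
Max machine load = 13
Job totals:
  Job 1: 12
  Job 2: 7
Max job total = 12
Lower bound = max(13, 12) = 13

13


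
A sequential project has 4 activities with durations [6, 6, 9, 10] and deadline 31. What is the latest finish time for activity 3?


LF(activity 3) = deadline - sum of successor durations
Successors: activities 4 through 4 with durations [10]
Sum of successor durations = 10
LF = 31 - 10 = 21

21


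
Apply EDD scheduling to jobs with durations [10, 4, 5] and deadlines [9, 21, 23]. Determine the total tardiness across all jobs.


Sort by due date (EDD order): [(10, 9), (4, 21), (5, 23)]
Compute completion times and tardiness:
  Job 1: p=10, d=9, C=10, tardiness=max(0,10-9)=1
  Job 2: p=4, d=21, C=14, tardiness=max(0,14-21)=0
  Job 3: p=5, d=23, C=19, tardiness=max(0,19-23)=0
Total tardiness = 1

1


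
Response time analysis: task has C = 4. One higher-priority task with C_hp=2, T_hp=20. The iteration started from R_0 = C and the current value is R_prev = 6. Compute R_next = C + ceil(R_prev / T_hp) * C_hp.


R_next = C + ceil(R_prev / T_hp) * C_hp
ceil(6 / 20) = ceil(0.3) = 1
Interference = 1 * 2 = 2
R_next = 4 + 2 = 6
R_next = R_prev, so the iteration has converged (response time = 6).

6


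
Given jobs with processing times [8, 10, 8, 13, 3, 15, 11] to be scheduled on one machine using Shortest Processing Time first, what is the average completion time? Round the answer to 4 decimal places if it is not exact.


Sort jobs by processing time (SPT order): [3, 8, 8, 10, 11, 13, 15]
Compute completion times sequentially:
  Job 1: processing = 3, completes at 3
  Job 2: processing = 8, completes at 11
  Job 3: processing = 8, completes at 19
  Job 4: processing = 10, completes at 29
  Job 5: processing = 11, completes at 40
  Job 6: processing = 13, completes at 53
  Job 7: processing = 15, completes at 68
Sum of completion times = 223
Average completion time = 223/7 = 31.8571

31.8571


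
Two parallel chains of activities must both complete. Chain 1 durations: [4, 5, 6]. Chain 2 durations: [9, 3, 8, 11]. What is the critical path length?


Path A total = 4 + 5 + 6 = 15
Path B total = 9 + 3 + 8 + 11 = 31
Critical path = longest path = max(15, 31) = 31

31


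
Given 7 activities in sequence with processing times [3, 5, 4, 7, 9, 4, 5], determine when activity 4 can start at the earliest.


Activity 4 starts after activities 1 through 3 complete.
Predecessor durations: [3, 5, 4]
ES = 3 + 5 + 4 = 12

12


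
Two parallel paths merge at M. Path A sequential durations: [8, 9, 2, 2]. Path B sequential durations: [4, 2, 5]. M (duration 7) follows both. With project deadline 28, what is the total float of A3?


Forward pass: ES(A3) = sum of predecessors on chain A = 17
EF = ES + duration = 17 + 2 = 19
Backward pass: LF(M) = deadline = 28; LS(M) = 28 - 7 = 21
LF(A3) = LS(M) - sum(successors on chain A) = 21 - 2 = 19
LS = LF - duration = 19 - 2 = 17
Total float = LS - ES = 17 - 17 = 0

0


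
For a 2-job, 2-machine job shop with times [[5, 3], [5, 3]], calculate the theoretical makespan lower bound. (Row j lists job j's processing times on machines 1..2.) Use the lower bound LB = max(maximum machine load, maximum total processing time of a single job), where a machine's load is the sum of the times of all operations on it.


Machine loads:
  Machine 1: 5 + 5 = 10
  Machine 2: 3 + 3 = 6
Max machine load = 10
Job totals:
  Job 1: 8
  Job 2: 8
Max job total = 8
Lower bound = max(10, 8) = 10

10


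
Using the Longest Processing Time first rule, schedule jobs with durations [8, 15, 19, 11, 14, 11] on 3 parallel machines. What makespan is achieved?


Sort jobs in decreasing order (LPT): [19, 15, 14, 11, 11, 8]
Assign each job to the least loaded machine:
  Machine 1: jobs [19, 8], load = 27
  Machine 2: jobs [15, 11], load = 26
  Machine 3: jobs [14, 11], load = 25
Makespan = max load = 27

27


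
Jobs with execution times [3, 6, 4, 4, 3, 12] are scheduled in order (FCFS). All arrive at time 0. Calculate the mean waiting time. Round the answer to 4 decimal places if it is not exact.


FCFS order (as given): [3, 6, 4, 4, 3, 12]
Waiting times:
  Job 1: wait = 0
  Job 2: wait = 3
  Job 3: wait = 9
  Job 4: wait = 13
  Job 5: wait = 17
  Job 6: wait = 20
Sum of waiting times = 62
Average waiting time = 62/6 = 10.3333

10.3333


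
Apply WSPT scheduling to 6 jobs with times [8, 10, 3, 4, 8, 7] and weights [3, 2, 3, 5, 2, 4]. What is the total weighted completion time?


Compute p/w ratios and sort ascending (WSPT): [(4, 5), (3, 3), (7, 4), (8, 3), (8, 2), (10, 2)]
Compute weighted completion times:
  Job (p=4,w=5): C=4, w*C=5*4=20
  Job (p=3,w=3): C=7, w*C=3*7=21
  Job (p=7,w=4): C=14, w*C=4*14=56
  Job (p=8,w=3): C=22, w*C=3*22=66
  Job (p=8,w=2): C=30, w*C=2*30=60
  Job (p=10,w=2): C=40, w*C=2*40=80
Total weighted completion time = 303

303


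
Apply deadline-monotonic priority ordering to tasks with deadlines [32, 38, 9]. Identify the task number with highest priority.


Sort tasks by relative deadline (ascending):
  Task 3: deadline = 9
  Task 1: deadline = 32
  Task 2: deadline = 38
Priority order (highest first): [3, 1, 2]
Highest priority task = 3

3


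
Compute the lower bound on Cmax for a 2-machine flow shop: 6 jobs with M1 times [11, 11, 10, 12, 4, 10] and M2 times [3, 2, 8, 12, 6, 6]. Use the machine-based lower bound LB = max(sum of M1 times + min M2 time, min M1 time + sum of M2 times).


LB1 = sum(M1 times) + min(M2 times) = 58 + 2 = 60
LB2 = min(M1 times) + sum(M2 times) = 4 + 37 = 41
Lower bound = max(LB1, LB2) = max(60, 41) = 60

60


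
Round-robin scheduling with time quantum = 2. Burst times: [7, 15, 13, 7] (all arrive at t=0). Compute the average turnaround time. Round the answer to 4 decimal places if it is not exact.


Time quantum = 2
Execution trace:
  J1 runs 2 units, time = 2
  J2 runs 2 units, time = 4
  J3 runs 2 units, time = 6
  J4 runs 2 units, time = 8
  J1 runs 2 units, time = 10
  J2 runs 2 units, time = 12
  J3 runs 2 units, time = 14
  J4 runs 2 units, time = 16
  J1 runs 2 units, time = 18
  J2 runs 2 units, time = 20
  J3 runs 2 units, time = 22
  J4 runs 2 units, time = 24
  J1 runs 1 units, time = 25
  J2 runs 2 units, time = 27
  J3 runs 2 units, time = 29
  J4 runs 1 units, time = 30
  J2 runs 2 units, time = 32
  J3 runs 2 units, time = 34
  J2 runs 2 units, time = 36
  J3 runs 2 units, time = 38
  J2 runs 2 units, time = 40
  J3 runs 1 units, time = 41
  J2 runs 1 units, time = 42
Finish times: [25, 42, 41, 30]
Average turnaround = 138/4 = 34.5

34.5


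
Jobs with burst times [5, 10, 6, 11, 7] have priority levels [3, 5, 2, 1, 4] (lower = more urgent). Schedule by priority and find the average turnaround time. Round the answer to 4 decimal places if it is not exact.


Sort by priority (ascending = highest first):
Order: [(1, 11), (2, 6), (3, 5), (4, 7), (5, 10)]
Completion times:
  Priority 1, burst=11, C=11
  Priority 2, burst=6, C=17
  Priority 3, burst=5, C=22
  Priority 4, burst=7, C=29
  Priority 5, burst=10, C=39
Average turnaround = 118/5 = 23.6

23.6


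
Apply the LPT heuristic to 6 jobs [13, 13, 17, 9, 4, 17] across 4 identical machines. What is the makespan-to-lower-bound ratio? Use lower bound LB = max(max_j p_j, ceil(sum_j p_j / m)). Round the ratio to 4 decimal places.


LPT order: [17, 17, 13, 13, 9, 4]
Machine loads after assignment: [17, 17, 22, 17]
LPT makespan = 22
Lower bound = max(max_job, ceil(total/4)) = max(17, 19) = 19
Ratio = 22 / 19 = 1.1579

1.1579


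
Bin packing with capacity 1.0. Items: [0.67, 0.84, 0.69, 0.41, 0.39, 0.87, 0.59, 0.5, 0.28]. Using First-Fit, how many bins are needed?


Place items sequentially using First-Fit:
  Item 0.67 -> new Bin 1
  Item 0.84 -> new Bin 2
  Item 0.69 -> new Bin 3
  Item 0.41 -> new Bin 4
  Item 0.39 -> Bin 4 (now 0.8)
  Item 0.87 -> new Bin 5
  Item 0.59 -> new Bin 6
  Item 0.5 -> new Bin 7
  Item 0.28 -> Bin 1 (now 0.95)
Total bins used = 7

7


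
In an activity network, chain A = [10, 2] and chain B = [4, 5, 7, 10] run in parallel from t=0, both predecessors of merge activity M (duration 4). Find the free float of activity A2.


ES(A2) = sum of predecessors on chain A = 10
EF(A2) = ES + duration = 10 + 2 = 12
Successor of A2 is M. ES(M) = max(sum(A), sum(B)) = max(12, 26) = 26
Free float = ES(successor) - EF(current) = 26 - 12 = 14

14


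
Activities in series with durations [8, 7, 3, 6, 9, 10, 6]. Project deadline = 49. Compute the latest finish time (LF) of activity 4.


LF(activity 4) = deadline - sum of successor durations
Successors: activities 5 through 7 with durations [9, 10, 6]
Sum of successor durations = 25
LF = 49 - 25 = 24

24


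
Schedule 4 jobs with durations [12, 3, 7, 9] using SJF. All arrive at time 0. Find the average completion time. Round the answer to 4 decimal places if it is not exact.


SJF order (ascending): [3, 7, 9, 12]
Completion times:
  Job 1: burst=3, C=3
  Job 2: burst=7, C=10
  Job 3: burst=9, C=19
  Job 4: burst=12, C=31
Average completion = 63/4 = 15.75

15.75


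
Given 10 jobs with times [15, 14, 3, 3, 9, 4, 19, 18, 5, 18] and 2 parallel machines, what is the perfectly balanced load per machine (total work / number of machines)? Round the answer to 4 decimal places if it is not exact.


Total processing time = 15 + 14 + 3 + 3 + 9 + 4 + 19 + 18 + 5 + 18 = 108
Number of machines = 2
Ideal balanced load = 108 / 2 = 54.0

54.0


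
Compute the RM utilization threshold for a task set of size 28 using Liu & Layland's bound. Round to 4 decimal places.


Compute 2^(1/28) = 1.0250642120
Subtract 1: 1.0250642120 - 1 = 0.0250642120
Multiply by n: 28 * 0.0250642120 = 0.7017979360
Round to 4 dp: 0.7018

0.7018


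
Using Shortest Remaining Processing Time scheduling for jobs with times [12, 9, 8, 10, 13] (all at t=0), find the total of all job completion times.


Since all jobs arrive at t=0, SRPT equals SPT ordering.
SPT order: [8, 9, 10, 12, 13]
Completion times:
  Job 1: p=8, C=8
  Job 2: p=9, C=17
  Job 3: p=10, C=27
  Job 4: p=12, C=39
  Job 5: p=13, C=52
Total completion time = 8 + 17 + 27 + 39 + 52 = 143

143


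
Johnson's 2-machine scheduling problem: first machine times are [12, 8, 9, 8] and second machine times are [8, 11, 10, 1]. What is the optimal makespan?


Apply Johnson's rule:
  Group 1 (a <= b): [(2, 8, 11), (3, 9, 10)]
  Group 2 (a > b): [(1, 12, 8), (4, 8, 1)]
Optimal job order: [2, 3, 1, 4]
Schedule:
  Job 2: M1 done at 8, M2 done at 19
  Job 3: M1 done at 17, M2 done at 29
  Job 1: M1 done at 29, M2 done at 37
  Job 4: M1 done at 37, M2 done at 38
Makespan = 38

38


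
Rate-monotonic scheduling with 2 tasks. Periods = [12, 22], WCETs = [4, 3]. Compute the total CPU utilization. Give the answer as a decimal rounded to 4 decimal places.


Compute individual utilizations (exact fractions):
  Task 1: C/T = 4/12 = 1/3 (approx. 0.3333)
  Task 2: C/T = 3/22 (approx. 0.1364)
Total utilization U = 1/3 + 3/22 = 31/66
Rounded to 4 decimal places: U = 0.4697
RM (Liu & Layland) bound for 2 tasks = 0.828427; compare with U = 31/66 (approx. 0.469697)
U <= bound, so schedulable by RM sufficient condition.

0.4697


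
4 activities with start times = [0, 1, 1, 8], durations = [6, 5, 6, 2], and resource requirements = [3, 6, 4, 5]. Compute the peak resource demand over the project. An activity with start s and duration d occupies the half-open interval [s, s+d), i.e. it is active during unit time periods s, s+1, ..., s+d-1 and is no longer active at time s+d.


Each activity i is active on [start_i, start_i + duration_i).
Compute total resource usage per time slot:
  t=0: active resources = [3], total = 3
  t=1: active resources = [3, 6, 4], total = 13
  t=2: active resources = [3, 6, 4], total = 13
  t=3: active resources = [3, 6, 4], total = 13
  t=4: active resources = [3, 6, 4], total = 13
  t=5: active resources = [3, 6, 4], total = 13
  t=6: active resources = [4], total = 4
  t=7: active resources = [], total = 0
  t=8: active resources = [5], total = 5
  t=9: active resources = [5], total = 5
Peak resource demand = 13

13


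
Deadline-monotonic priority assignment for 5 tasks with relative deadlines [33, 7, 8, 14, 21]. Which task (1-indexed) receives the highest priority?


Sort tasks by relative deadline (ascending):
  Task 2: deadline = 7
  Task 3: deadline = 8
  Task 4: deadline = 14
  Task 5: deadline = 21
  Task 1: deadline = 33
Priority order (highest first): [2, 3, 4, 5, 1]
Highest priority task = 2

2


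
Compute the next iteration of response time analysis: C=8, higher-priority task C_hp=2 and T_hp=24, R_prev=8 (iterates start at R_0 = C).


R_next = C + ceil(R_prev / T_hp) * C_hp
ceil(8 / 24) = ceil(0.3333) = 1
Interference = 1 * 2 = 2
R_next = 8 + 2 = 10

10


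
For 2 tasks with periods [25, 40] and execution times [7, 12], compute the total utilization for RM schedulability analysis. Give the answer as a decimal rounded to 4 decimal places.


Compute individual utilizations (exact fractions):
  Task 1: C/T = 7/25 (approx. 0.28)
  Task 2: C/T = 12/40 = 3/10 (approx. 0.3)
Total utilization U = 7/25 + 3/10 = 29/50
Rounded to 4 decimal places: U = 0.5800
RM (Liu & Layland) bound for 2 tasks = 0.828427; compare with U = 29/50 (approx. 0.580000)
U <= bound, so schedulable by RM sufficient condition.

0.5800


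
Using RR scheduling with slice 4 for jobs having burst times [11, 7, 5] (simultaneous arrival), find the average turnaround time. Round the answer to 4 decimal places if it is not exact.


Time quantum = 4
Execution trace:
  J1 runs 4 units, time = 4
  J2 runs 4 units, time = 8
  J3 runs 4 units, time = 12
  J1 runs 4 units, time = 16
  J2 runs 3 units, time = 19
  J3 runs 1 units, time = 20
  J1 runs 3 units, time = 23
Finish times: [23, 19, 20]
Average turnaround = 62/3 = 20.6667

20.6667


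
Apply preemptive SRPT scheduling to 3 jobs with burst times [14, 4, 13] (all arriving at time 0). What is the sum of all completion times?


Since all jobs arrive at t=0, SRPT equals SPT ordering.
SPT order: [4, 13, 14]
Completion times:
  Job 1: p=4, C=4
  Job 2: p=13, C=17
  Job 3: p=14, C=31
Total completion time = 4 + 17 + 31 = 52

52


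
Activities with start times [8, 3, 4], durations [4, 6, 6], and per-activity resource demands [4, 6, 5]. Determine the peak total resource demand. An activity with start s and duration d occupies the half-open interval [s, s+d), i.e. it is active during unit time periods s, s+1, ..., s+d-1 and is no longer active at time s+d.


Each activity i is active on [start_i, start_i + duration_i).
Compute total resource usage per time slot:
  t=0: active resources = [], total = 0
  t=1: active resources = [], total = 0
  t=2: active resources = [], total = 0
  t=3: active resources = [6], total = 6
  t=4: active resources = [6, 5], total = 11
  t=5: active resources = [6, 5], total = 11
  t=6: active resources = [6, 5], total = 11
  t=7: active resources = [6, 5], total = 11
  t=8: active resources = [4, 6, 5], total = 15
  t=9: active resources = [4, 5], total = 9
  t=10: active resources = [4], total = 4
  t=11: active resources = [4], total = 4
Peak resource demand = 15

15


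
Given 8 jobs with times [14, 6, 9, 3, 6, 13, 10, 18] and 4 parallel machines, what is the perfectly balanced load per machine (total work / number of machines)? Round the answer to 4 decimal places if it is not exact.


Total processing time = 14 + 6 + 9 + 3 + 6 + 13 + 10 + 18 = 79
Number of machines = 4
Ideal balanced load = 79 / 4 = 19.75

19.75


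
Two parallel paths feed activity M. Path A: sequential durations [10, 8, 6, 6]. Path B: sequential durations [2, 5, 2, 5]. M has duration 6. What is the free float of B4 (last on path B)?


ES(B4) = sum of predecessors on chain B = 9
EF(B4) = ES + duration = 9 + 5 = 14
Successor of B4 is M. ES(M) = max(sum(A), sum(B)) = max(30, 14) = 30
Free float = ES(successor) - EF(current) = 30 - 14 = 16

16


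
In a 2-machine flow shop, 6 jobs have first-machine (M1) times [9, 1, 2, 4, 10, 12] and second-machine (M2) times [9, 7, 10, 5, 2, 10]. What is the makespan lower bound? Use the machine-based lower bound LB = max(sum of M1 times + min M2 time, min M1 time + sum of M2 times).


LB1 = sum(M1 times) + min(M2 times) = 38 + 2 = 40
LB2 = min(M1 times) + sum(M2 times) = 1 + 43 = 44
Lower bound = max(LB1, LB2) = max(40, 44) = 44

44


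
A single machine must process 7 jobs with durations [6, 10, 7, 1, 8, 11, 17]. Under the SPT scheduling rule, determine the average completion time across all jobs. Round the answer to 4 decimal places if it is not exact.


Sort jobs by processing time (SPT order): [1, 6, 7, 8, 10, 11, 17]
Compute completion times sequentially:
  Job 1: processing = 1, completes at 1
  Job 2: processing = 6, completes at 7
  Job 3: processing = 7, completes at 14
  Job 4: processing = 8, completes at 22
  Job 5: processing = 10, completes at 32
  Job 6: processing = 11, completes at 43
  Job 7: processing = 17, completes at 60
Sum of completion times = 179
Average completion time = 179/7 = 25.5714

25.5714


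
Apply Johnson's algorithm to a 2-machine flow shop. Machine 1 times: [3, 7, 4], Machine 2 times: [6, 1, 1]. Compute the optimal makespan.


Apply Johnson's rule:
  Group 1 (a <= b): [(1, 3, 6)]
  Group 2 (a > b): [(2, 7, 1), (3, 4, 1)]
Optimal job order: [1, 2, 3]
Schedule:
  Job 1: M1 done at 3, M2 done at 9
  Job 2: M1 done at 10, M2 done at 11
  Job 3: M1 done at 14, M2 done at 15
Makespan = 15

15


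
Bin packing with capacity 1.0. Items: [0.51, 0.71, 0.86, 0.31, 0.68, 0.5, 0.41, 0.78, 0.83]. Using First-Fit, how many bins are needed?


Place items sequentially using First-Fit:
  Item 0.51 -> new Bin 1
  Item 0.71 -> new Bin 2
  Item 0.86 -> new Bin 3
  Item 0.31 -> Bin 1 (now 0.82)
  Item 0.68 -> new Bin 4
  Item 0.5 -> new Bin 5
  Item 0.41 -> Bin 5 (now 0.91)
  Item 0.78 -> new Bin 6
  Item 0.83 -> new Bin 7
Total bins used = 7

7


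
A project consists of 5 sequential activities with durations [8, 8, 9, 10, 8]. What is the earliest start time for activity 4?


Activity 4 starts after activities 1 through 3 complete.
Predecessor durations: [8, 8, 9]
ES = 8 + 8 + 9 = 25

25


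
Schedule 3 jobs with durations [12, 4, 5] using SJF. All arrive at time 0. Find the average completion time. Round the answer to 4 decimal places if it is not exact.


SJF order (ascending): [4, 5, 12]
Completion times:
  Job 1: burst=4, C=4
  Job 2: burst=5, C=9
  Job 3: burst=12, C=21
Average completion = 34/3 = 11.3333

11.3333


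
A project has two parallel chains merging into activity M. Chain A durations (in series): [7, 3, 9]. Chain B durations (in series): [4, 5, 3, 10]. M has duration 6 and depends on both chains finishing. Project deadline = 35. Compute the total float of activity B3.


Forward pass: ES(B3) = sum of predecessors on chain B = 9
EF = ES + duration = 9 + 3 = 12
Backward pass: LF(M) = deadline = 35; LS(M) = 35 - 6 = 29
LF(B3) = LS(M) - sum(successors on chain B) = 29 - 10 = 19
LS = LF - duration = 19 - 3 = 16
Total float = LS - ES = 16 - 9 = 7

7


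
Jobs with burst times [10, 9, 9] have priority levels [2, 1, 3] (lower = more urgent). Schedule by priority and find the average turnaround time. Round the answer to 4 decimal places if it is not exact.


Sort by priority (ascending = highest first):
Order: [(1, 9), (2, 10), (3, 9)]
Completion times:
  Priority 1, burst=9, C=9
  Priority 2, burst=10, C=19
  Priority 3, burst=9, C=28
Average turnaround = 56/3 = 18.6667

18.6667


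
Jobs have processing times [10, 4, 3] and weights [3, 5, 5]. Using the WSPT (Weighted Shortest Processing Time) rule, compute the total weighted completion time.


Compute p/w ratios and sort ascending (WSPT): [(3, 5), (4, 5), (10, 3)]
Compute weighted completion times:
  Job (p=3,w=5): C=3, w*C=5*3=15
  Job (p=4,w=5): C=7, w*C=5*7=35
  Job (p=10,w=3): C=17, w*C=3*17=51
Total weighted completion time = 101

101


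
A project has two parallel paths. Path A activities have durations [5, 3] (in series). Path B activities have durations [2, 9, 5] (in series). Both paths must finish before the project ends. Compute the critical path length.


Path A total = 5 + 3 = 8
Path B total = 2 + 9 + 5 = 16
Critical path = longest path = max(8, 16) = 16

16


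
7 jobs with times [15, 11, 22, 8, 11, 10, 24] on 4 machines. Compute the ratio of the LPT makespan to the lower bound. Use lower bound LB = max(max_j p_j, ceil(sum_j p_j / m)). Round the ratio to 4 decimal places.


LPT order: [24, 22, 15, 11, 11, 10, 8]
Machine loads after assignment: [24, 30, 25, 22]
LPT makespan = 30
Lower bound = max(max_job, ceil(total/4)) = max(24, 26) = 26
Ratio = 30 / 26 = 1.1538

1.1538


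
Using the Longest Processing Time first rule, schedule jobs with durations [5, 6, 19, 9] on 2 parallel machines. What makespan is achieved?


Sort jobs in decreasing order (LPT): [19, 9, 6, 5]
Assign each job to the least loaded machine:
  Machine 1: jobs [19], load = 19
  Machine 2: jobs [9, 6, 5], load = 20
Makespan = max load = 20

20


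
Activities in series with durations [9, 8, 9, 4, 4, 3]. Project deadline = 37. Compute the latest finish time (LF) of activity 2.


LF(activity 2) = deadline - sum of successor durations
Successors: activities 3 through 6 with durations [9, 4, 4, 3]
Sum of successor durations = 20
LF = 37 - 20 = 17

17


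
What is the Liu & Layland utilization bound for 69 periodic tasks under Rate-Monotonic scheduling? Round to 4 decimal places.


Compute 2^(1/69) = 1.0100962378
Subtract 1: 1.0100962378 - 1 = 0.0100962378
Multiply by n: 69 * 0.0100962378 = 0.6966404082
Round to 4 dp: 0.6966

0.6966


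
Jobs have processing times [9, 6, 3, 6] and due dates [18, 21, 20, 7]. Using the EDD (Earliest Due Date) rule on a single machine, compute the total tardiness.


Sort by due date (EDD order): [(6, 7), (9, 18), (3, 20), (6, 21)]
Compute completion times and tardiness:
  Job 1: p=6, d=7, C=6, tardiness=max(0,6-7)=0
  Job 2: p=9, d=18, C=15, tardiness=max(0,15-18)=0
  Job 3: p=3, d=20, C=18, tardiness=max(0,18-20)=0
  Job 4: p=6, d=21, C=24, tardiness=max(0,24-21)=3
Total tardiness = 3

3


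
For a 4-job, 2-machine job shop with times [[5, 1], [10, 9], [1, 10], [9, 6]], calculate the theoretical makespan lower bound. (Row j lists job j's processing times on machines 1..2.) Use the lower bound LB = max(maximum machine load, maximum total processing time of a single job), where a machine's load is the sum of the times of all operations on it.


Machine loads:
  Machine 1: 5 + 10 + 1 + 9 = 25
  Machine 2: 1 + 9 + 10 + 6 = 26
Max machine load = 26
Job totals:
  Job 1: 6
  Job 2: 19
  Job 3: 11
  Job 4: 15
Max job total = 19
Lower bound = max(26, 19) = 26

26


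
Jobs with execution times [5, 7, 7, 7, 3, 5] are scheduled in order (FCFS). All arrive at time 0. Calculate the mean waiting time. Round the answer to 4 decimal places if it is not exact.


FCFS order (as given): [5, 7, 7, 7, 3, 5]
Waiting times:
  Job 1: wait = 0
  Job 2: wait = 5
  Job 3: wait = 12
  Job 4: wait = 19
  Job 5: wait = 26
  Job 6: wait = 29
Sum of waiting times = 91
Average waiting time = 91/6 = 15.1667

15.1667


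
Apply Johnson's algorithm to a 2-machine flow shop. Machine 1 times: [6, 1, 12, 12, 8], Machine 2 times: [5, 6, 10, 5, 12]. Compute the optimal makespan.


Apply Johnson's rule:
  Group 1 (a <= b): [(2, 1, 6), (5, 8, 12)]
  Group 2 (a > b): [(3, 12, 10), (1, 6, 5), (4, 12, 5)]
Optimal job order: [2, 5, 3, 1, 4]
Schedule:
  Job 2: M1 done at 1, M2 done at 7
  Job 5: M1 done at 9, M2 done at 21
  Job 3: M1 done at 21, M2 done at 31
  Job 1: M1 done at 27, M2 done at 36
  Job 4: M1 done at 39, M2 done at 44
Makespan = 44

44
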